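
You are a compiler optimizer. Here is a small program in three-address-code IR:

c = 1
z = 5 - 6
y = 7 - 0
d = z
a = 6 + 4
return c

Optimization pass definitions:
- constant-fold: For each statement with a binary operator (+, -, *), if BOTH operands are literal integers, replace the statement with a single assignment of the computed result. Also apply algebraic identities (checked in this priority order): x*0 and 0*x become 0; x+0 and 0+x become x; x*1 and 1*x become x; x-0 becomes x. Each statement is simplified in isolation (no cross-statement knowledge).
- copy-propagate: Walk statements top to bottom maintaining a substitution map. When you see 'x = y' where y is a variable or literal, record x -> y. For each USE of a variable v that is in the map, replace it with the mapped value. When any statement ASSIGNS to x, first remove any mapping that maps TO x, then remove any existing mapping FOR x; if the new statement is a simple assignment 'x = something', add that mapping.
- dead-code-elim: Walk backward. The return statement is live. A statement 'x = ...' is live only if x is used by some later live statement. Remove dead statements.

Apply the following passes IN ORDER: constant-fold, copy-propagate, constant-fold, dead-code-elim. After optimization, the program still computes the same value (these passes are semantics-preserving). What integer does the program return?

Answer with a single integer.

Initial IR:
  c = 1
  z = 5 - 6
  y = 7 - 0
  d = z
  a = 6 + 4
  return c
After constant-fold (6 stmts):
  c = 1
  z = -1
  y = 7
  d = z
  a = 10
  return c
After copy-propagate (6 stmts):
  c = 1
  z = -1
  y = 7
  d = -1
  a = 10
  return 1
After constant-fold (6 stmts):
  c = 1
  z = -1
  y = 7
  d = -1
  a = 10
  return 1
After dead-code-elim (1 stmts):
  return 1
Evaluate:
  c = 1  =>  c = 1
  z = 5 - 6  =>  z = -1
  y = 7 - 0  =>  y = 7
  d = z  =>  d = -1
  a = 6 + 4  =>  a = 10
  return c = 1

Answer: 1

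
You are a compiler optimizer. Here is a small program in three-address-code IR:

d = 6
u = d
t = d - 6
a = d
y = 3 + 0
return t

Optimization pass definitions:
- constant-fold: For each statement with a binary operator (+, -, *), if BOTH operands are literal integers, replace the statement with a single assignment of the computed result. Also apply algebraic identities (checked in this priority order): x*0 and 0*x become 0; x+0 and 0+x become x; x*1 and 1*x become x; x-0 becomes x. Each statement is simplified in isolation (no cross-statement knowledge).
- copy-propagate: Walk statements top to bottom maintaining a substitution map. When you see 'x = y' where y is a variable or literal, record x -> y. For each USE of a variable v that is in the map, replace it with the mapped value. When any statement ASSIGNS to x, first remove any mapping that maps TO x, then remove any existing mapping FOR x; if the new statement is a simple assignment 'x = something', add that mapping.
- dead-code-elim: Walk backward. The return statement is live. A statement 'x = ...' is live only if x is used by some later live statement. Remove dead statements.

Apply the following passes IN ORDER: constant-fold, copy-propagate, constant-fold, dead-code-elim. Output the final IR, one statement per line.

Answer: t = 0
return t

Derivation:
Initial IR:
  d = 6
  u = d
  t = d - 6
  a = d
  y = 3 + 0
  return t
After constant-fold (6 stmts):
  d = 6
  u = d
  t = d - 6
  a = d
  y = 3
  return t
After copy-propagate (6 stmts):
  d = 6
  u = 6
  t = 6 - 6
  a = 6
  y = 3
  return t
After constant-fold (6 stmts):
  d = 6
  u = 6
  t = 0
  a = 6
  y = 3
  return t
After dead-code-elim (2 stmts):
  t = 0
  return t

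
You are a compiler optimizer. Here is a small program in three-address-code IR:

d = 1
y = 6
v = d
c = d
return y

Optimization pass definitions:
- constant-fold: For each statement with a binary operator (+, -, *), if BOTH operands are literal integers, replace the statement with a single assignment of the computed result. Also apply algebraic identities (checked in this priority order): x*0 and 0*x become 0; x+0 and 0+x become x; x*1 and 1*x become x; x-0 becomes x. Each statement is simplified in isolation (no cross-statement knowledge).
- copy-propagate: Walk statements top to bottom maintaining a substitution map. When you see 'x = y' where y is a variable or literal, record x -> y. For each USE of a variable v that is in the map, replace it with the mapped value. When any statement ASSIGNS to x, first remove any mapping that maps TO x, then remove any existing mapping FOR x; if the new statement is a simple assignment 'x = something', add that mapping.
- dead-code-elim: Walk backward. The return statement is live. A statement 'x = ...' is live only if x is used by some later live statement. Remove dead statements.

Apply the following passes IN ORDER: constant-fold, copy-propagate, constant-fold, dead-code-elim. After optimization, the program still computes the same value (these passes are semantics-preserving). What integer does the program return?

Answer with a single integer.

Initial IR:
  d = 1
  y = 6
  v = d
  c = d
  return y
After constant-fold (5 stmts):
  d = 1
  y = 6
  v = d
  c = d
  return y
After copy-propagate (5 stmts):
  d = 1
  y = 6
  v = 1
  c = 1
  return 6
After constant-fold (5 stmts):
  d = 1
  y = 6
  v = 1
  c = 1
  return 6
After dead-code-elim (1 stmts):
  return 6
Evaluate:
  d = 1  =>  d = 1
  y = 6  =>  y = 6
  v = d  =>  v = 1
  c = d  =>  c = 1
  return y = 6

Answer: 6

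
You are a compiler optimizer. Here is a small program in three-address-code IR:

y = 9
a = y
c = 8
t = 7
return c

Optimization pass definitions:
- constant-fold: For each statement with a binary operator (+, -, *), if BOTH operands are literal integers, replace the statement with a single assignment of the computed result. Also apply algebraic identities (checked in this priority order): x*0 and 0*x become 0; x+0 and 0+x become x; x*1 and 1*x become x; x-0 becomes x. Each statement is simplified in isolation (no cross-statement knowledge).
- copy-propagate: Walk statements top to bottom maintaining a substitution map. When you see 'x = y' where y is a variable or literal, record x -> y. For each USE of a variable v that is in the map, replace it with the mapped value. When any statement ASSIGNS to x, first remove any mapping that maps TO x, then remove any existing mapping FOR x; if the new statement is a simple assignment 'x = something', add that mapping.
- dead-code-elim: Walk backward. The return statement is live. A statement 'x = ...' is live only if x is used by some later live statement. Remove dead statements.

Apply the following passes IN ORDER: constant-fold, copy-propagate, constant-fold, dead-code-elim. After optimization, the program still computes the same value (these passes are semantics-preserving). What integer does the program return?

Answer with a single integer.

Answer: 8

Derivation:
Initial IR:
  y = 9
  a = y
  c = 8
  t = 7
  return c
After constant-fold (5 stmts):
  y = 9
  a = y
  c = 8
  t = 7
  return c
After copy-propagate (5 stmts):
  y = 9
  a = 9
  c = 8
  t = 7
  return 8
After constant-fold (5 stmts):
  y = 9
  a = 9
  c = 8
  t = 7
  return 8
After dead-code-elim (1 stmts):
  return 8
Evaluate:
  y = 9  =>  y = 9
  a = y  =>  a = 9
  c = 8  =>  c = 8
  t = 7  =>  t = 7
  return c = 8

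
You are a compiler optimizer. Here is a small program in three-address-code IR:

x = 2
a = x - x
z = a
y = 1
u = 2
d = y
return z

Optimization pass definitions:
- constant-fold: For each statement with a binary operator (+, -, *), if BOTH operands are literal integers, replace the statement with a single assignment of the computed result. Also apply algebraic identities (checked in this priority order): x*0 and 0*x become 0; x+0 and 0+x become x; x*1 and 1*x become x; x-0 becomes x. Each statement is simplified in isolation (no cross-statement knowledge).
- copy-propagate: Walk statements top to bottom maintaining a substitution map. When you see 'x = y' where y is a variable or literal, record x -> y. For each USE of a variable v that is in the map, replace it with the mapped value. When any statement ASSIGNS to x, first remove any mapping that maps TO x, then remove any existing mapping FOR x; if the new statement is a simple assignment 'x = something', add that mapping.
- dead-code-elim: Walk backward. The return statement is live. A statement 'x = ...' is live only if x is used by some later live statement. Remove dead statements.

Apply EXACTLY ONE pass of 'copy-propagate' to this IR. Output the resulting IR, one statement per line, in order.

Applying copy-propagate statement-by-statement:
  [1] x = 2  (unchanged)
  [2] a = x - x  -> a = 2 - 2
  [3] z = a  (unchanged)
  [4] y = 1  (unchanged)
  [5] u = 2  (unchanged)
  [6] d = y  -> d = 1
  [7] return z  -> return a
Result (7 stmts):
  x = 2
  a = 2 - 2
  z = a
  y = 1
  u = 2
  d = 1
  return a

Answer: x = 2
a = 2 - 2
z = a
y = 1
u = 2
d = 1
return a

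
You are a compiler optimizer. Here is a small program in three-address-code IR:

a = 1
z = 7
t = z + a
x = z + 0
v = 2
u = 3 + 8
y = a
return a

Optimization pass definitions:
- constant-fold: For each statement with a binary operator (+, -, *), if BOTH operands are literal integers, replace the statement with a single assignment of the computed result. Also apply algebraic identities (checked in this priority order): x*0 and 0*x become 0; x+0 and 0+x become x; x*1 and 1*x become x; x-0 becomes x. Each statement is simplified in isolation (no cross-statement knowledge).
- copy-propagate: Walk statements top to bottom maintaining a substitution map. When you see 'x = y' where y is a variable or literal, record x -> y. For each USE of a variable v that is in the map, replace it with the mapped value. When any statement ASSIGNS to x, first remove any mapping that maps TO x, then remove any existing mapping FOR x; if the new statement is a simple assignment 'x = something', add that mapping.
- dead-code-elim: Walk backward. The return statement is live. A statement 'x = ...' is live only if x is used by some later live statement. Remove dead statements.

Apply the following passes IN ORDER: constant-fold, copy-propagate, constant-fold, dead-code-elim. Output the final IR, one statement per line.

Answer: return 1

Derivation:
Initial IR:
  a = 1
  z = 7
  t = z + a
  x = z + 0
  v = 2
  u = 3 + 8
  y = a
  return a
After constant-fold (8 stmts):
  a = 1
  z = 7
  t = z + a
  x = z
  v = 2
  u = 11
  y = a
  return a
After copy-propagate (8 stmts):
  a = 1
  z = 7
  t = 7 + 1
  x = 7
  v = 2
  u = 11
  y = 1
  return 1
After constant-fold (8 stmts):
  a = 1
  z = 7
  t = 8
  x = 7
  v = 2
  u = 11
  y = 1
  return 1
After dead-code-elim (1 stmts):
  return 1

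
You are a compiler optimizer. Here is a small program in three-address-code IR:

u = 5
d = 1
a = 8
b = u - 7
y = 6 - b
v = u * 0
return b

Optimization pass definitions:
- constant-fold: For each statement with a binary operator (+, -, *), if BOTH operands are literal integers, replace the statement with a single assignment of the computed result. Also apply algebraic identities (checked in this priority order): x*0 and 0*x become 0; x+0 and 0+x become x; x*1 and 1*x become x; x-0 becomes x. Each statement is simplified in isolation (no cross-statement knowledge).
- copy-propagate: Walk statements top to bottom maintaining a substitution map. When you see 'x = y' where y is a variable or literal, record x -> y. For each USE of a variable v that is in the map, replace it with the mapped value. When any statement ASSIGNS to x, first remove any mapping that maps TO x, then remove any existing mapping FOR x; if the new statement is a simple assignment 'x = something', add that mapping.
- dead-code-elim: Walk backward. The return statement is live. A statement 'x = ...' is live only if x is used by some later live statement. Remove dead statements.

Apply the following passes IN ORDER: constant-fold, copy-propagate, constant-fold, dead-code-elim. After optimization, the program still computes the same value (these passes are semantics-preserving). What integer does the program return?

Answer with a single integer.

Initial IR:
  u = 5
  d = 1
  a = 8
  b = u - 7
  y = 6 - b
  v = u * 0
  return b
After constant-fold (7 stmts):
  u = 5
  d = 1
  a = 8
  b = u - 7
  y = 6 - b
  v = 0
  return b
After copy-propagate (7 stmts):
  u = 5
  d = 1
  a = 8
  b = 5 - 7
  y = 6 - b
  v = 0
  return b
After constant-fold (7 stmts):
  u = 5
  d = 1
  a = 8
  b = -2
  y = 6 - b
  v = 0
  return b
After dead-code-elim (2 stmts):
  b = -2
  return b
Evaluate:
  u = 5  =>  u = 5
  d = 1  =>  d = 1
  a = 8  =>  a = 8
  b = u - 7  =>  b = -2
  y = 6 - b  =>  y = 8
  v = u * 0  =>  v = 0
  return b = -2

Answer: -2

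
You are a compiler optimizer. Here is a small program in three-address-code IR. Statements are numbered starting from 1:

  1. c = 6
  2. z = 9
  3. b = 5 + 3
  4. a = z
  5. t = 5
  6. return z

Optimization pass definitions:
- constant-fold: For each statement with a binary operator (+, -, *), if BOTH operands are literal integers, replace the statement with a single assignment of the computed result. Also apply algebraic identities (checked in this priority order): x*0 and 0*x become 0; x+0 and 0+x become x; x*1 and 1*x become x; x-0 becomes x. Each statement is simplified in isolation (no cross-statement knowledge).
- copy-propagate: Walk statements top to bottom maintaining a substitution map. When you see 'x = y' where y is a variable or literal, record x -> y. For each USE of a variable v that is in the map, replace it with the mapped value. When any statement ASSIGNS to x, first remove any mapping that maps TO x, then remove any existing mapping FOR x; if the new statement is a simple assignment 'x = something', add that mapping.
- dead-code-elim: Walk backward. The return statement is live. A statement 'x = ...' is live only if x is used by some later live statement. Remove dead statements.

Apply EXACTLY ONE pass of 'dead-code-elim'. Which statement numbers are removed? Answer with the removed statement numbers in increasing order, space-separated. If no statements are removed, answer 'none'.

Backward liveness scan:
Stmt 1 'c = 6': DEAD (c not in live set [])
Stmt 2 'z = 9': KEEP (z is live); live-in = []
Stmt 3 'b = 5 + 3': DEAD (b not in live set ['z'])
Stmt 4 'a = z': DEAD (a not in live set ['z'])
Stmt 5 't = 5': DEAD (t not in live set ['z'])
Stmt 6 'return z': KEEP (return); live-in = ['z']
Removed statement numbers: [1, 3, 4, 5]
Surviving IR:
  z = 9
  return z

Answer: 1 3 4 5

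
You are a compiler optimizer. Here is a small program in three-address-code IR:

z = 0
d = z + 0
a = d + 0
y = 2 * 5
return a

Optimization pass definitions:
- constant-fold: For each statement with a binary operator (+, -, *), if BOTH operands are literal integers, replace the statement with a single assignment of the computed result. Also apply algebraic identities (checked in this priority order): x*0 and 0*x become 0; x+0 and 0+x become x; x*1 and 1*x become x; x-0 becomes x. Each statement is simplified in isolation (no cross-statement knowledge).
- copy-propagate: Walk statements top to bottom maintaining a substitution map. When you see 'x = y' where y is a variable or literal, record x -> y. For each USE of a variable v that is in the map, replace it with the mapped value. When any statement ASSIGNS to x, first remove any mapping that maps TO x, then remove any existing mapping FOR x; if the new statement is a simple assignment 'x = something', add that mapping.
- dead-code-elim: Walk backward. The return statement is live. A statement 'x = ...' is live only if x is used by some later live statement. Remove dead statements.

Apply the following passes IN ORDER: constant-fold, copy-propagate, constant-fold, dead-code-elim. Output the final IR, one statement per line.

Initial IR:
  z = 0
  d = z + 0
  a = d + 0
  y = 2 * 5
  return a
After constant-fold (5 stmts):
  z = 0
  d = z
  a = d
  y = 10
  return a
After copy-propagate (5 stmts):
  z = 0
  d = 0
  a = 0
  y = 10
  return 0
After constant-fold (5 stmts):
  z = 0
  d = 0
  a = 0
  y = 10
  return 0
After dead-code-elim (1 stmts):
  return 0

Answer: return 0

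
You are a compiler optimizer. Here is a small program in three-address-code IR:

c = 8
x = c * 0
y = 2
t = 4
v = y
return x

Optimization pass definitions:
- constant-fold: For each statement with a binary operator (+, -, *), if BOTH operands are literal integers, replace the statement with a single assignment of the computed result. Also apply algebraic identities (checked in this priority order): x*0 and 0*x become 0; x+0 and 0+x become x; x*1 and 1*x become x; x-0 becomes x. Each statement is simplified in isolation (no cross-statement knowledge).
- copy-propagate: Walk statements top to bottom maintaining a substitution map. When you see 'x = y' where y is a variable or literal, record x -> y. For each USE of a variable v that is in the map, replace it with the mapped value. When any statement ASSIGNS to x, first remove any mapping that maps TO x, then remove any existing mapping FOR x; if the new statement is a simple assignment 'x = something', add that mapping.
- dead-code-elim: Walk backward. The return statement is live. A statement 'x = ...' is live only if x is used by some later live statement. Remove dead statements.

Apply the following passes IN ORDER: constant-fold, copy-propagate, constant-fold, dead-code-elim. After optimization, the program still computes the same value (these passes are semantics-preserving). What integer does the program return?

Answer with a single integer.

Answer: 0

Derivation:
Initial IR:
  c = 8
  x = c * 0
  y = 2
  t = 4
  v = y
  return x
After constant-fold (6 stmts):
  c = 8
  x = 0
  y = 2
  t = 4
  v = y
  return x
After copy-propagate (6 stmts):
  c = 8
  x = 0
  y = 2
  t = 4
  v = 2
  return 0
After constant-fold (6 stmts):
  c = 8
  x = 0
  y = 2
  t = 4
  v = 2
  return 0
After dead-code-elim (1 stmts):
  return 0
Evaluate:
  c = 8  =>  c = 8
  x = c * 0  =>  x = 0
  y = 2  =>  y = 2
  t = 4  =>  t = 4
  v = y  =>  v = 2
  return x = 0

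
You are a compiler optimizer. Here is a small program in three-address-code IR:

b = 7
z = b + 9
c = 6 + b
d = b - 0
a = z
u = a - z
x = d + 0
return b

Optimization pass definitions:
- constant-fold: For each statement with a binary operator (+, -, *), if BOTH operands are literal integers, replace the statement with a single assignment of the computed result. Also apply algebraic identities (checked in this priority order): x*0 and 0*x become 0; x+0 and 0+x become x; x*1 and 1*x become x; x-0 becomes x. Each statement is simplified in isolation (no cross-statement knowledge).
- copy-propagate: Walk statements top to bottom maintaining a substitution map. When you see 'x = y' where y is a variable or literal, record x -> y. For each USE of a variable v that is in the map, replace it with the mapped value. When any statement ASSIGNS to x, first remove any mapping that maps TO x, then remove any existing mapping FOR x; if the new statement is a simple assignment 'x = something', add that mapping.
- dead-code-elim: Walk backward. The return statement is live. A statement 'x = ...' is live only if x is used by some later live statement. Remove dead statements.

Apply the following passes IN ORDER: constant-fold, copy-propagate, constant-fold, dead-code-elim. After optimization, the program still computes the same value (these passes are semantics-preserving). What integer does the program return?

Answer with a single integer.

Answer: 7

Derivation:
Initial IR:
  b = 7
  z = b + 9
  c = 6 + b
  d = b - 0
  a = z
  u = a - z
  x = d + 0
  return b
After constant-fold (8 stmts):
  b = 7
  z = b + 9
  c = 6 + b
  d = b
  a = z
  u = a - z
  x = d
  return b
After copy-propagate (8 stmts):
  b = 7
  z = 7 + 9
  c = 6 + 7
  d = 7
  a = z
  u = z - z
  x = 7
  return 7
After constant-fold (8 stmts):
  b = 7
  z = 16
  c = 13
  d = 7
  a = z
  u = z - z
  x = 7
  return 7
After dead-code-elim (1 stmts):
  return 7
Evaluate:
  b = 7  =>  b = 7
  z = b + 9  =>  z = 16
  c = 6 + b  =>  c = 13
  d = b - 0  =>  d = 7
  a = z  =>  a = 16
  u = a - z  =>  u = 0
  x = d + 0  =>  x = 7
  return b = 7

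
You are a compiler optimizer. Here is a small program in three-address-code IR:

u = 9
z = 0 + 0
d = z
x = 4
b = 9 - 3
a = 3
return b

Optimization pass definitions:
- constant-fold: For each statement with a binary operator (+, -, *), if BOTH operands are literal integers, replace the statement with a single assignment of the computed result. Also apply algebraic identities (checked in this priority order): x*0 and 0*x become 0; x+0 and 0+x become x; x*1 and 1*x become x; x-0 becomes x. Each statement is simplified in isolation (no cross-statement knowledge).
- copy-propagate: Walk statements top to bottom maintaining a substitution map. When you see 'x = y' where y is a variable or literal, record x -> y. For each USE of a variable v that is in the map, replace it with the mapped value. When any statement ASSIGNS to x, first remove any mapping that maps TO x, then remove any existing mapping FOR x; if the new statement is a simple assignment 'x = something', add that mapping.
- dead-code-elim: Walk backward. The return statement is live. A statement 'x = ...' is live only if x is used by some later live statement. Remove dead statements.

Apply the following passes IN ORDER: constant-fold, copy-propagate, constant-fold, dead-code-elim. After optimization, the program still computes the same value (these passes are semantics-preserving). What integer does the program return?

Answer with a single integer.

Answer: 6

Derivation:
Initial IR:
  u = 9
  z = 0 + 0
  d = z
  x = 4
  b = 9 - 3
  a = 3
  return b
After constant-fold (7 stmts):
  u = 9
  z = 0
  d = z
  x = 4
  b = 6
  a = 3
  return b
After copy-propagate (7 stmts):
  u = 9
  z = 0
  d = 0
  x = 4
  b = 6
  a = 3
  return 6
After constant-fold (7 stmts):
  u = 9
  z = 0
  d = 0
  x = 4
  b = 6
  a = 3
  return 6
After dead-code-elim (1 stmts):
  return 6
Evaluate:
  u = 9  =>  u = 9
  z = 0 + 0  =>  z = 0
  d = z  =>  d = 0
  x = 4  =>  x = 4
  b = 9 - 3  =>  b = 6
  a = 3  =>  a = 3
  return b = 6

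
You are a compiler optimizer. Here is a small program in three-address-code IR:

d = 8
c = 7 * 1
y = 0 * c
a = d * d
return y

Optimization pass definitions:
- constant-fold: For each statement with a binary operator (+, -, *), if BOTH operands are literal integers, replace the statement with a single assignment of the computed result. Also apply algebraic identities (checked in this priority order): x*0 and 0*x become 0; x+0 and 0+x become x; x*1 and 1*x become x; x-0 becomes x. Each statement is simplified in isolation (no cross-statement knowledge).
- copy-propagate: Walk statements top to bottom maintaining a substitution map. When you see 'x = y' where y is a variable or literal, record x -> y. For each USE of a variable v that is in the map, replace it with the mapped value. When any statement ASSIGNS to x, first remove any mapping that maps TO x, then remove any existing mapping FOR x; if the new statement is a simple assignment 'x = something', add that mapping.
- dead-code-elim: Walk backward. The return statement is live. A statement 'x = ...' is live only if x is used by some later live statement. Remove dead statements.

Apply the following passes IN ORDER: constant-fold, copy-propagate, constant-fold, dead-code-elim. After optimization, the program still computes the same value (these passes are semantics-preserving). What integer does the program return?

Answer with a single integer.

Initial IR:
  d = 8
  c = 7 * 1
  y = 0 * c
  a = d * d
  return y
After constant-fold (5 stmts):
  d = 8
  c = 7
  y = 0
  a = d * d
  return y
After copy-propagate (5 stmts):
  d = 8
  c = 7
  y = 0
  a = 8 * 8
  return 0
After constant-fold (5 stmts):
  d = 8
  c = 7
  y = 0
  a = 64
  return 0
After dead-code-elim (1 stmts):
  return 0
Evaluate:
  d = 8  =>  d = 8
  c = 7 * 1  =>  c = 7
  y = 0 * c  =>  y = 0
  a = d * d  =>  a = 64
  return y = 0

Answer: 0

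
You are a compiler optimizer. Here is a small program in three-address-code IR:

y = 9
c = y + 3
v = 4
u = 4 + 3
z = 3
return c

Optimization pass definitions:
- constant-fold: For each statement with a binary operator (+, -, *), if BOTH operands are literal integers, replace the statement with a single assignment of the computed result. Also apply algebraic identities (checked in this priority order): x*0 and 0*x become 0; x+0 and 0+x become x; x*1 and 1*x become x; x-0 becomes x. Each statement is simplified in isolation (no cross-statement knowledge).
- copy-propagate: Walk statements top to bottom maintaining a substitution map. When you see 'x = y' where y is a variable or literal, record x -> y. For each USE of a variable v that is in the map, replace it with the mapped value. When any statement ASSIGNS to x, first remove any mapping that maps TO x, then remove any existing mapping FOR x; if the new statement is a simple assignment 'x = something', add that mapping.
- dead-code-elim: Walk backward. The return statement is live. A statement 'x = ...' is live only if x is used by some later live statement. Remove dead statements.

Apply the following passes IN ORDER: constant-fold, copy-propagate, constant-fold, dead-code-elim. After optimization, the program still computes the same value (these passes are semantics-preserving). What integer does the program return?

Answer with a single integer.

Initial IR:
  y = 9
  c = y + 3
  v = 4
  u = 4 + 3
  z = 3
  return c
After constant-fold (6 stmts):
  y = 9
  c = y + 3
  v = 4
  u = 7
  z = 3
  return c
After copy-propagate (6 stmts):
  y = 9
  c = 9 + 3
  v = 4
  u = 7
  z = 3
  return c
After constant-fold (6 stmts):
  y = 9
  c = 12
  v = 4
  u = 7
  z = 3
  return c
After dead-code-elim (2 stmts):
  c = 12
  return c
Evaluate:
  y = 9  =>  y = 9
  c = y + 3  =>  c = 12
  v = 4  =>  v = 4
  u = 4 + 3  =>  u = 7
  z = 3  =>  z = 3
  return c = 12

Answer: 12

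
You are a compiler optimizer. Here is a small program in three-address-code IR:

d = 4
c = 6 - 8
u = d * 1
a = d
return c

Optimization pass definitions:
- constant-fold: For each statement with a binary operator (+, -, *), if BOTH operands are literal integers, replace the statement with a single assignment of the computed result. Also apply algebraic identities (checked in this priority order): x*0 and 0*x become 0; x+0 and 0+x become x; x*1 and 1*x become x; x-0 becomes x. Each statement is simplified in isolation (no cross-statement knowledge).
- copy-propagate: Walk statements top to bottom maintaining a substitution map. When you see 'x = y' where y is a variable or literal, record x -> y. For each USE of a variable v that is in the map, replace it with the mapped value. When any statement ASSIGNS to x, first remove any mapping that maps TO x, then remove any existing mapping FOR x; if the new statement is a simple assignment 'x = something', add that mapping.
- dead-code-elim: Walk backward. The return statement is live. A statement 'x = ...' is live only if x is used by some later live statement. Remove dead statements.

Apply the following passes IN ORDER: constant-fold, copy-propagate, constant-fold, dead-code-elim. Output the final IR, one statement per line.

Initial IR:
  d = 4
  c = 6 - 8
  u = d * 1
  a = d
  return c
After constant-fold (5 stmts):
  d = 4
  c = -2
  u = d
  a = d
  return c
After copy-propagate (5 stmts):
  d = 4
  c = -2
  u = 4
  a = 4
  return -2
After constant-fold (5 stmts):
  d = 4
  c = -2
  u = 4
  a = 4
  return -2
After dead-code-elim (1 stmts):
  return -2

Answer: return -2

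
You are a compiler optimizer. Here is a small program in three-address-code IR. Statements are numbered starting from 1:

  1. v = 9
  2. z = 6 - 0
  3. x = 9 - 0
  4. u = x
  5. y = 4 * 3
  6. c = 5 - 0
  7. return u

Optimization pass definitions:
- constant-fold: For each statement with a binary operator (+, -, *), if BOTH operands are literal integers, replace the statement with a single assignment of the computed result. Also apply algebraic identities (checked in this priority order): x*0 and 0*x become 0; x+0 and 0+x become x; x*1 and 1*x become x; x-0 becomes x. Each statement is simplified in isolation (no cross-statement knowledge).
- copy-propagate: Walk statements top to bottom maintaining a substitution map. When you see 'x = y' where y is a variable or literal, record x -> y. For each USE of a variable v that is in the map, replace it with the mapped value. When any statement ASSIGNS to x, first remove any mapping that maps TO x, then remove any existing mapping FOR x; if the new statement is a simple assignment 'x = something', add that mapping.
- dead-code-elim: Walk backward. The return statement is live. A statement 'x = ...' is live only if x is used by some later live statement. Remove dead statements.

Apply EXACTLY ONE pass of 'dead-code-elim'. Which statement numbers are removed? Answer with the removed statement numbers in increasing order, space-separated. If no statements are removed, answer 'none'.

Backward liveness scan:
Stmt 1 'v = 9': DEAD (v not in live set [])
Stmt 2 'z = 6 - 0': DEAD (z not in live set [])
Stmt 3 'x = 9 - 0': KEEP (x is live); live-in = []
Stmt 4 'u = x': KEEP (u is live); live-in = ['x']
Stmt 5 'y = 4 * 3': DEAD (y not in live set ['u'])
Stmt 6 'c = 5 - 0': DEAD (c not in live set ['u'])
Stmt 7 'return u': KEEP (return); live-in = ['u']
Removed statement numbers: [1, 2, 5, 6]
Surviving IR:
  x = 9 - 0
  u = x
  return u

Answer: 1 2 5 6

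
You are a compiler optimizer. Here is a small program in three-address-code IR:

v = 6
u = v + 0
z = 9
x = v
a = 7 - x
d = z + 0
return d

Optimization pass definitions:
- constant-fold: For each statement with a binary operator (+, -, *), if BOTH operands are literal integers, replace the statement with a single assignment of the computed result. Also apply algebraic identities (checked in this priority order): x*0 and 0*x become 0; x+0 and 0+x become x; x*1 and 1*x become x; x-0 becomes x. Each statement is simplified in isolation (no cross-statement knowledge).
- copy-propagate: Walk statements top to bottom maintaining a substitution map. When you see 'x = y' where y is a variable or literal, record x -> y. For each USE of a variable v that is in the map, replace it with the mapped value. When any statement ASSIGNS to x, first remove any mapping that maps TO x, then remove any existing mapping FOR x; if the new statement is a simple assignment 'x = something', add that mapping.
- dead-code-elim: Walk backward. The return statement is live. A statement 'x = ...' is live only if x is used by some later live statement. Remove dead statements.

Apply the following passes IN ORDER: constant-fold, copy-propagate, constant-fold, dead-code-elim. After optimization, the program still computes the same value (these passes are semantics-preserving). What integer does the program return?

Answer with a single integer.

Initial IR:
  v = 6
  u = v + 0
  z = 9
  x = v
  a = 7 - x
  d = z + 0
  return d
After constant-fold (7 stmts):
  v = 6
  u = v
  z = 9
  x = v
  a = 7 - x
  d = z
  return d
After copy-propagate (7 stmts):
  v = 6
  u = 6
  z = 9
  x = 6
  a = 7 - 6
  d = 9
  return 9
After constant-fold (7 stmts):
  v = 6
  u = 6
  z = 9
  x = 6
  a = 1
  d = 9
  return 9
After dead-code-elim (1 stmts):
  return 9
Evaluate:
  v = 6  =>  v = 6
  u = v + 0  =>  u = 6
  z = 9  =>  z = 9
  x = v  =>  x = 6
  a = 7 - x  =>  a = 1
  d = z + 0  =>  d = 9
  return d = 9

Answer: 9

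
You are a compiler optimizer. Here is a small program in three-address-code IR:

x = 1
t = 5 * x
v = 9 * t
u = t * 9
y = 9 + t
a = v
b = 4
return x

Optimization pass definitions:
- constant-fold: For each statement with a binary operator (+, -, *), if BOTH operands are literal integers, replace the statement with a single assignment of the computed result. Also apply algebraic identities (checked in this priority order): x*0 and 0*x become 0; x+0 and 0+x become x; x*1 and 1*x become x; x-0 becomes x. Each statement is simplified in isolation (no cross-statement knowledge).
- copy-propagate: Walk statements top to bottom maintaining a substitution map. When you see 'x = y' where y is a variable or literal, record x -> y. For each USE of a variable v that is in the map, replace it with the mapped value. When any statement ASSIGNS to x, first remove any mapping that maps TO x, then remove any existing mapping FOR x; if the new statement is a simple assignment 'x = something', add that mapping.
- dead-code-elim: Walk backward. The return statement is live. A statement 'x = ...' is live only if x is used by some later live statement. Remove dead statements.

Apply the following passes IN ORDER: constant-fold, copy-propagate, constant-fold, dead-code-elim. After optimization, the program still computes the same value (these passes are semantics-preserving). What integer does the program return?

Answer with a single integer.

Initial IR:
  x = 1
  t = 5 * x
  v = 9 * t
  u = t * 9
  y = 9 + t
  a = v
  b = 4
  return x
After constant-fold (8 stmts):
  x = 1
  t = 5 * x
  v = 9 * t
  u = t * 9
  y = 9 + t
  a = v
  b = 4
  return x
After copy-propagate (8 stmts):
  x = 1
  t = 5 * 1
  v = 9 * t
  u = t * 9
  y = 9 + t
  a = v
  b = 4
  return 1
After constant-fold (8 stmts):
  x = 1
  t = 5
  v = 9 * t
  u = t * 9
  y = 9 + t
  a = v
  b = 4
  return 1
After dead-code-elim (1 stmts):
  return 1
Evaluate:
  x = 1  =>  x = 1
  t = 5 * x  =>  t = 5
  v = 9 * t  =>  v = 45
  u = t * 9  =>  u = 45
  y = 9 + t  =>  y = 14
  a = v  =>  a = 45
  b = 4  =>  b = 4
  return x = 1

Answer: 1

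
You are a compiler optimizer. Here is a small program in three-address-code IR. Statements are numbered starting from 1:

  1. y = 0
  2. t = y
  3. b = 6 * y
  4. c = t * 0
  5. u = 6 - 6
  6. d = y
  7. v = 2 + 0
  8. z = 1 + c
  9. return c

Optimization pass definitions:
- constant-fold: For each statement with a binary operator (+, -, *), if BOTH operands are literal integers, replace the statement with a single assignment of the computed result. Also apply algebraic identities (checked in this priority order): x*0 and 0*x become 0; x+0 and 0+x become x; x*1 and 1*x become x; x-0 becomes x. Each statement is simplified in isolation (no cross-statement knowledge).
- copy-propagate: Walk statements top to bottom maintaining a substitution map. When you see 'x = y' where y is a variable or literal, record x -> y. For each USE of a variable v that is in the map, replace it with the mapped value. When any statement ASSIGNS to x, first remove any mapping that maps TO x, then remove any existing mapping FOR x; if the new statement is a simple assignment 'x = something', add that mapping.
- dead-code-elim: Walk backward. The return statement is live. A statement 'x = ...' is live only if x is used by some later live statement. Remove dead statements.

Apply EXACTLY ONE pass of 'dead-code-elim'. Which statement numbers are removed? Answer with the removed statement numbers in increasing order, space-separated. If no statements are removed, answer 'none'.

Backward liveness scan:
Stmt 1 'y = 0': KEEP (y is live); live-in = []
Stmt 2 't = y': KEEP (t is live); live-in = ['y']
Stmt 3 'b = 6 * y': DEAD (b not in live set ['t'])
Stmt 4 'c = t * 0': KEEP (c is live); live-in = ['t']
Stmt 5 'u = 6 - 6': DEAD (u not in live set ['c'])
Stmt 6 'd = y': DEAD (d not in live set ['c'])
Stmt 7 'v = 2 + 0': DEAD (v not in live set ['c'])
Stmt 8 'z = 1 + c': DEAD (z not in live set ['c'])
Stmt 9 'return c': KEEP (return); live-in = ['c']
Removed statement numbers: [3, 5, 6, 7, 8]
Surviving IR:
  y = 0
  t = y
  c = t * 0
  return c

Answer: 3 5 6 7 8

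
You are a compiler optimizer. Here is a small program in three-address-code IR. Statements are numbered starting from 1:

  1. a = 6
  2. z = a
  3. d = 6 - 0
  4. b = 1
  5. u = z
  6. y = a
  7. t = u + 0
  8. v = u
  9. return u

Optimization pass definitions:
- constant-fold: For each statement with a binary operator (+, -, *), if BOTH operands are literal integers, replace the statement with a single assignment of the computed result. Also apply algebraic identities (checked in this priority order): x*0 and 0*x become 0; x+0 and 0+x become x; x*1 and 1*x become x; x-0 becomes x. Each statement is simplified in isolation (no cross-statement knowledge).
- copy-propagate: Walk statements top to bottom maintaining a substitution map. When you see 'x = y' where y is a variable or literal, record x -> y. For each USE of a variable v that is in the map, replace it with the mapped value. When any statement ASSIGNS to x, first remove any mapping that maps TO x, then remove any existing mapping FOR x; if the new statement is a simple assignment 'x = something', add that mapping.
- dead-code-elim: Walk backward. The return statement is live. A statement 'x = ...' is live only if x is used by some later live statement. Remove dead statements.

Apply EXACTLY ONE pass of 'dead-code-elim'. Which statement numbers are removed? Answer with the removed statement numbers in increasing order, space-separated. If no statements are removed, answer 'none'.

Answer: 3 4 6 7 8

Derivation:
Backward liveness scan:
Stmt 1 'a = 6': KEEP (a is live); live-in = []
Stmt 2 'z = a': KEEP (z is live); live-in = ['a']
Stmt 3 'd = 6 - 0': DEAD (d not in live set ['z'])
Stmt 4 'b = 1': DEAD (b not in live set ['z'])
Stmt 5 'u = z': KEEP (u is live); live-in = ['z']
Stmt 6 'y = a': DEAD (y not in live set ['u'])
Stmt 7 't = u + 0': DEAD (t not in live set ['u'])
Stmt 8 'v = u': DEAD (v not in live set ['u'])
Stmt 9 'return u': KEEP (return); live-in = ['u']
Removed statement numbers: [3, 4, 6, 7, 8]
Surviving IR:
  a = 6
  z = a
  u = z
  return u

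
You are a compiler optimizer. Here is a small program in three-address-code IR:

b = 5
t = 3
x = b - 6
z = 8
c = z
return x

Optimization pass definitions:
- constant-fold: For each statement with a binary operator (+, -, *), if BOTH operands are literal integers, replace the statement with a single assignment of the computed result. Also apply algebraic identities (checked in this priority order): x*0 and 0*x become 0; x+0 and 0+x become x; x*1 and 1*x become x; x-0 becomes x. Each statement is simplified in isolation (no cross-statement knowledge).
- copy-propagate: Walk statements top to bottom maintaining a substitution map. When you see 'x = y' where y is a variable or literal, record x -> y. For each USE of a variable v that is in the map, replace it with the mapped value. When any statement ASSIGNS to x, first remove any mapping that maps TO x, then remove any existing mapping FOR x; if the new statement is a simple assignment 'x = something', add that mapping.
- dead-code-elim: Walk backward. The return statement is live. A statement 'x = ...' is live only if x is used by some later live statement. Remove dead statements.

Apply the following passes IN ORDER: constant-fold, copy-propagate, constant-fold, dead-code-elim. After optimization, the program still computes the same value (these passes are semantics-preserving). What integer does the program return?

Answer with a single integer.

Answer: -1

Derivation:
Initial IR:
  b = 5
  t = 3
  x = b - 6
  z = 8
  c = z
  return x
After constant-fold (6 stmts):
  b = 5
  t = 3
  x = b - 6
  z = 8
  c = z
  return x
After copy-propagate (6 stmts):
  b = 5
  t = 3
  x = 5 - 6
  z = 8
  c = 8
  return x
After constant-fold (6 stmts):
  b = 5
  t = 3
  x = -1
  z = 8
  c = 8
  return x
After dead-code-elim (2 stmts):
  x = -1
  return x
Evaluate:
  b = 5  =>  b = 5
  t = 3  =>  t = 3
  x = b - 6  =>  x = -1
  z = 8  =>  z = 8
  c = z  =>  c = 8
  return x = -1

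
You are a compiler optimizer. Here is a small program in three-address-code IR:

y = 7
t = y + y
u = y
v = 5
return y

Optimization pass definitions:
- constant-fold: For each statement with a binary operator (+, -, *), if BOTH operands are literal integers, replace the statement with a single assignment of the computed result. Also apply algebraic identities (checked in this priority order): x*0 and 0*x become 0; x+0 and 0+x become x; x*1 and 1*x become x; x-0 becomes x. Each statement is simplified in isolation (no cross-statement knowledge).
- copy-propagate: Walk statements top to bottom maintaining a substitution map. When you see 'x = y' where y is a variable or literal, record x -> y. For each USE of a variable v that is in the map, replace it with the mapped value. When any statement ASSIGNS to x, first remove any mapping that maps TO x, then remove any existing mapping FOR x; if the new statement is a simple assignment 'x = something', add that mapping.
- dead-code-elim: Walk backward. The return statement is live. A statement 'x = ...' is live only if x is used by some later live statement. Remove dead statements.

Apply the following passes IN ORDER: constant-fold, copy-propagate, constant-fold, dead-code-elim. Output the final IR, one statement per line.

Answer: return 7

Derivation:
Initial IR:
  y = 7
  t = y + y
  u = y
  v = 5
  return y
After constant-fold (5 stmts):
  y = 7
  t = y + y
  u = y
  v = 5
  return y
After copy-propagate (5 stmts):
  y = 7
  t = 7 + 7
  u = 7
  v = 5
  return 7
After constant-fold (5 stmts):
  y = 7
  t = 14
  u = 7
  v = 5
  return 7
After dead-code-elim (1 stmts):
  return 7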